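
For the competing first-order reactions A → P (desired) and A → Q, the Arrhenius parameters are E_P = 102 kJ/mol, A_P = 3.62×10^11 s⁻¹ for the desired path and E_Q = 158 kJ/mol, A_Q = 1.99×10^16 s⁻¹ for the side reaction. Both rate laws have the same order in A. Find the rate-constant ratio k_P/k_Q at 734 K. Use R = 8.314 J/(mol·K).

k_P/k_Q = (A_P/A_Q)·exp[−(E_P−E_Q)/(RT)] = (A_P/A_Q)·exp[(E_Q−E_P)/(RT)].
(E_Q−E_P)/(RT) = (158−102)×10³/(8.314×734) = 56000/6102 = 9.177.
k_P/k_Q = (3.62×10^11/1.99×10^16)·exp(9.177) = 1.819×10^-5 × 9668 = 0.176.

0.176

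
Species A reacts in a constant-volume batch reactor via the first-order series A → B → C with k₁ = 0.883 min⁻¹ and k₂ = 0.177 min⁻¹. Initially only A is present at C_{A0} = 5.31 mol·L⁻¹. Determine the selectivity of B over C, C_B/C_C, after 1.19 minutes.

For first-order series with pure A initially, C_B(t) = k₁C_{A0}/(k₂−k₁)·(e^(−k₁t) − e^(−k₂t)).
e^(−k₁t) = e^(−0.883×1.19) = e^(−1.051) = 0.3497; e^(−k₂t) = e^(−0.2106) = 0.8101.
C_B = 0.883×5.31/(0.177−0.883) × (0.3497−0.8101) = (-6.641)×(-0.4604) = 3.058 mol·L⁻¹.
C_A = C_{A0}e^(−k₁t) = 1.857 mol·L⁻¹, so C_C = C_{A0}−C_A−C_B = 0.3956 mol·L⁻¹; C_B/C_C = 7.73.

7.73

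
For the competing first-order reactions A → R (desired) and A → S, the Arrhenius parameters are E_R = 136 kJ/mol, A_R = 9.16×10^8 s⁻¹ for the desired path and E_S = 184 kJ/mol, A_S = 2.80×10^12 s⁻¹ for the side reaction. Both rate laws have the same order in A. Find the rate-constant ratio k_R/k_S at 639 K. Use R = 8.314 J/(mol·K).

Since both paths have the same order in A, the concentration cancels and S_{R/S} = k_R/k_S = (A_R/A_S)·exp[(E_S−E_R)/(RT)].
(E_S−E_R)/(RT) = (184−136)×10³/(8.314×639) = 48000/5313 = 9.035.
k_R/k_S = (9.16×10^8/2.80×10^12)·exp(9.035) = 3.271×10^-4 × 8392 = 2.75.
Since E_R < E_S, lowering the temperature improves selectivity toward R.

2.75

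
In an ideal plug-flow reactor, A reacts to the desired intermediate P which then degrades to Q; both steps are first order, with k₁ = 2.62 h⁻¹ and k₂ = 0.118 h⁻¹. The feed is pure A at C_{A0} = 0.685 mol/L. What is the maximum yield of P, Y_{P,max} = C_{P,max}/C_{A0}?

At the optimum, C_{P,max}/C_{A0} = (k₁/k₂)^[k₂/(k₂−k₁)].
= (2.62/0.118)^(0.118/(0.118−2.62)) = (22.20)^(-0.04716) = 0.8640.

0.864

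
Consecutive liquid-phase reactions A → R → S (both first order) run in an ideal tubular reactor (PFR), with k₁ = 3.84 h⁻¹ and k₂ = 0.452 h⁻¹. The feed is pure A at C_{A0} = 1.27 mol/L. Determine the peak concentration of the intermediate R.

0.955 mol/L

Evaluating C_R at τ_opt = ln(k₂/k₁)/(k₂−k₁) gives C_{R,max}/C_{A0} = (k₁/k₂)^[k₂/(k₂−k₁)].
= (3.84/0.452)^(0.452/(0.452−3.84)) = (8.496)^(-0.1334) = 0.7517.
C_{R,max} = 0.7517×1.27 = 0.955 mol/L.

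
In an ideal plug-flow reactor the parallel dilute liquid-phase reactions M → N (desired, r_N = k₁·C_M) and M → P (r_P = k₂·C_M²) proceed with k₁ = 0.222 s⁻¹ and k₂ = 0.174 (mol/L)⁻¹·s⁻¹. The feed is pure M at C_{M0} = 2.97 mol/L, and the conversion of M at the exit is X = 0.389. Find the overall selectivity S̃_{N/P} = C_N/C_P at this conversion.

C_M = C_{M0}(1−X) = 1.815 mol/L.
Along a PFR/batch, dC_N/dC_M = −r_N/(r_N+r_P) = −k₁/(k₁+k₂·C_M).
Integrating from C_{M0} to C_M: C_N = (0.222/0.174)·ln[(0.222+0.174·2.97)/(0.222+0.174·1.81)] = 1.276·ln(0.7388/0.5378) = 0.4052 mol/L.
C_P = (C_{M0}−C_M)−C_N = 0.7501 mol/L; S̃_{N/P} = 0.4052/0.7501 = 0.540.

0.540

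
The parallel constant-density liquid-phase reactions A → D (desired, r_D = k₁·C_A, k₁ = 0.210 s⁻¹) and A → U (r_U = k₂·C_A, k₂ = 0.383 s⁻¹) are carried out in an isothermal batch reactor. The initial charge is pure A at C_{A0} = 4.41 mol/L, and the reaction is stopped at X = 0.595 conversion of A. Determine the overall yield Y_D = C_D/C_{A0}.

C_A = C_{A0}(1−X) = 1.786 mol/L.
Both paths are first order in A, so the instantaneous fraction to D is constant: dC_D/d(−C_A) = k₁/(k₁+k₂) = 0.3541.
C_D = 0.3541·(C_{A0}−C_A) = 0.3541×2.624 = 0.929 mol/L.
Y_D = C_D/C_{A0} = 0.9292/4.41 = 0.211.

0.211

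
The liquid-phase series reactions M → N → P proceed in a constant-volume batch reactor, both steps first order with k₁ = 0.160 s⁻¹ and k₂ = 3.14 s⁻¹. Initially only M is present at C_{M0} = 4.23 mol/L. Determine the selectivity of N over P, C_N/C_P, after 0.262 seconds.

2.12

For first-order series with pure M initially, C_N(t) = k₁C_{M0}/(k₂−k₁)·(e^(−k₁t) − e^(−k₂t)).
e^(−k₁t) = e^(−0.160×0.262) = e^(−0.04192) = 0.9589; e^(−k₂t) = e^(−0.8227) = 0.4393.
C_N = 0.160×4.23/(3.14−0.160) × (0.9589−0.4393) = 0.2271×0.5197 = 0.1180 mol/L.
C_M = C_{M0}e^(−k₁t) = 4.056 mol/L, so C_P = C_{M0}−C_M−C_N = 0.05563 mol/L; C_N/C_P = 2.12.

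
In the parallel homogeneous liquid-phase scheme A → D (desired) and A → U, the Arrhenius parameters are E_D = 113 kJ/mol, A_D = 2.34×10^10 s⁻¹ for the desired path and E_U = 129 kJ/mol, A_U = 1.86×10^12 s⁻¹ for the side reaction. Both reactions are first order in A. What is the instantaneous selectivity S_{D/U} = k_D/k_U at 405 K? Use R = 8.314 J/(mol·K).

With equal orders, S_{D/U} = k_D/k_U = (A_D/A_U)·exp[(E_U−E_D)/(RT)].
(E_U−E_D)/(RT) = (129−113)×10³/(8.314×405) = 16000/3367 = 4.752.
k_D/k_U = (2.34×10^10/1.86×10^12)·exp(4.752) = 0.01258 × 115.8 = 1.46.
Since E_D < E_U, lowering the temperature improves selectivity toward D.

1.46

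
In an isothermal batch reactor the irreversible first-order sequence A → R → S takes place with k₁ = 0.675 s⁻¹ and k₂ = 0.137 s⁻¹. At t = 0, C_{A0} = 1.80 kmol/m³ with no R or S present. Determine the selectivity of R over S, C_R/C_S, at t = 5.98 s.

1.18

For first-order series with pure A initially, C_R(t) = k₁C_{A0}/(k₂−k₁)·(e^(−k₁t) − e^(−k₂t)).
e^(−k₁t) = e^(−0.675×5.98) = e^(−4.037) = 0.01766; e^(−k₂t) = e^(−0.8193) = 0.4408.
C_R = 0.675×1.80/(0.137−0.675) × (0.01766−0.4408) = (-2.258)×(-0.4231) = 0.9555 kmol/m³.
C_A = C_{A0}e^(−k₁t) = 0.03179 kmol/m³, so C_S = C_{A0}−C_A−C_R = 0.8127 kmol/m³; C_R/C_S = 1.18.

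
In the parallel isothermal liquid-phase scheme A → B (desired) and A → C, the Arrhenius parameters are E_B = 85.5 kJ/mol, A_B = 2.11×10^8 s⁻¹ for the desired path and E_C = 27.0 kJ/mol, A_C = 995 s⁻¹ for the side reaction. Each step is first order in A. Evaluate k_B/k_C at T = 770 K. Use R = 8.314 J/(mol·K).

k_B/k_C = (A_B/A_C)·exp[−(E_B−E_C)/(RT)] = (A_B/A_C)·exp[(E_C−E_B)/(RT)].
(E_C−E_B)/(RT) = (27.0−85.5)×10³/(8.314×770) = -58500/6402 = -9.138.
k_B/k_C = (2.11×10^8/995)·exp(-9.138) = 2.121×10^5 × 1.075×10^-4 = 22.8.
Since E_B > E_C, raising the temperature improves selectivity toward B.

22.8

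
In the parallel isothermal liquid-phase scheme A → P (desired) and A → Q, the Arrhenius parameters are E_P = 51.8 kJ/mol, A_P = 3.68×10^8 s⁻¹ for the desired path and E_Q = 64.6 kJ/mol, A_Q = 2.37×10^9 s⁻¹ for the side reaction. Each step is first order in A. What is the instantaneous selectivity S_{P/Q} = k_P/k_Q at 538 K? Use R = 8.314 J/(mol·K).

With equal orders, S_{P/Q} = k_P/k_Q = (A_P/A_Q)·exp[(E_Q−E_P)/(RT)].
(E_Q−E_P)/(RT) = (64.6−51.8)×10³/(8.314×538) = 12800/4473 = 2.862.
k_P/k_Q = (3.68×10^8/2.37×10^9)·exp(2.862) = 0.1553 × 17.49 = 2.72.
Since E_P < E_Q, lowering the temperature improves selectivity toward P.

2.72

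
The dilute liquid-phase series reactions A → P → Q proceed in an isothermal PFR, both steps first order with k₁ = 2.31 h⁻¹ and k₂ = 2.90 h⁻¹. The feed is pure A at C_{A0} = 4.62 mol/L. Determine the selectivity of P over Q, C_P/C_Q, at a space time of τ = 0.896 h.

The intermediate concentration in a first-order A→B→C sequence is C_P = k₁C_{A0}(e^(−k₁τ) − e^(−k₂τ))/(k₂−k₁).
e^(−k₁τ) = e^(−2.31×0.896) = e^(−2.070) = 0.1262; e^(−k₂τ) = e^(−2.598) = 0.07439.
C_P = 2.31×4.62/(2.90−2.31) × (0.1262−0.07439) = 18.09×0.05182 = 0.9374 mol/L.
C_A = C_{A0}e^(−k₁τ) = 0.5831 mol/L, so C_Q = C_{A0}−C_A−C_P = 3.099 mol/L; C_P/C_Q = 0.302.

0.302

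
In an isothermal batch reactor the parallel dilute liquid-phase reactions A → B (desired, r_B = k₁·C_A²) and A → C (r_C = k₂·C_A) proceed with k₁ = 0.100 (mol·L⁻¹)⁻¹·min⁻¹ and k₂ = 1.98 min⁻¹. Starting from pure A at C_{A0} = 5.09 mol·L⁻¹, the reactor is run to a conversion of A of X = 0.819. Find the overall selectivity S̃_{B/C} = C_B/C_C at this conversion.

C_A = C_{A0}(1−X) = 0.9213 mol·L⁻¹.
Along a PFR/batch, dC_C/dC_A = −r_C/(r_B+r_C) = −k₂/(k₂+k₁·C_A).
Integrating from C_{A0} to C_A: C_C = (1.98/0.100)·ln[(1.98+0.100·5.09)/(1.98+0.100·0.921)] = 19.80·ln(2.489/2.072) = 3.629 mol·L⁻¹.
Then C_B = (C_{A0}−C_A) − C_C = 4.169 − 3.629 = 0.5393 mol·L⁻¹.
S̃_{B/C} = C_B/C_C = 0.5393/3.629 = 0.149.

0.149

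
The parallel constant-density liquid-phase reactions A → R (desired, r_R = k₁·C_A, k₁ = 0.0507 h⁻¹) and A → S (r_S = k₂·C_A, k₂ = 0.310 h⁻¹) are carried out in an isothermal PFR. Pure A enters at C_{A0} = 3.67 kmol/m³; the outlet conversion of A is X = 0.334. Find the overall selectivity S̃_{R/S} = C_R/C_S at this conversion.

0.164

C_A = C_{A0}(1−X) = 2.444 kmol/m³.
Both paths are first order in A, so the instantaneous fraction to R is constant: dC_R/d(−C_A) = k₁/(k₁+k₂) = 0.1406.
C_R = 0.1406·(C_{A0}−C_A) = 0.1406×1.226 = 0.172 kmol/m³.
C_S = (C_{A0}−C_A)−C_R = 1.053 kmol/m³; S̃_{R/S} = 0.1723/1.053 = 0.164.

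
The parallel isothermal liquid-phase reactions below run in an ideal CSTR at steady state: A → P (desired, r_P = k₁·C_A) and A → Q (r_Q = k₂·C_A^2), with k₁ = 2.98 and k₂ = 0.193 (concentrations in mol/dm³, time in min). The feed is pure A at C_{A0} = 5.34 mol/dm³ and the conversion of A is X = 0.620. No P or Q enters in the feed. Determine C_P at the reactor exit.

2.93 mol/dm³

Exit C_A = C_{A0}(1−X) = 5.34×0.380 = 2.029 mol/dm³.
In a CSTR the entire volume is at exit conditions, so r_P = 2.98×2.029 = 6.047 and r_Q = 0.193×2.029^2 = 0.7947.
Fraction of consumed A going to P: r_P/(r_P+r_Q) = 0.8838.
C_P = 0.8838·C_{A0}·X = 0.8838×5.34×0.620 = 2.93 mol/dm³.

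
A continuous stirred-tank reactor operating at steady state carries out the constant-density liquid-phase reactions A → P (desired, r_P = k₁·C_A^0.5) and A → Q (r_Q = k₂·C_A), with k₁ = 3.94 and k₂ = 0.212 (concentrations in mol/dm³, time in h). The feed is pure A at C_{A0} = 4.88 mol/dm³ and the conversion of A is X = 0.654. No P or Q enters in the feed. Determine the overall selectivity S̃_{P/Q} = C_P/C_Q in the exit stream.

14.3

Exit C_A = C_{A0}(1−X) = 4.88×0.346 = 1.688 mol/dm³.
A CSTR operates uniformly at the exit composition, giving r_P = 5.120 and r_Q = 0.3580 (each k·C_A^n at C_A = 1.688).
Overall selectivity = C_P/C_Q = r_Pτ/(r_Qτ) = r_P/r_Q = 14.3.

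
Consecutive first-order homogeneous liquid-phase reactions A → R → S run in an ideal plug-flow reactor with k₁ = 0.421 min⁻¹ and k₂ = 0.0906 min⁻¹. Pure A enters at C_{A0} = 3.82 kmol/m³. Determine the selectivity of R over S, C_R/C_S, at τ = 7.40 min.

Solving the coupled first-order balances gives C_R(τ) = [k₁/(k₂−k₁)]·C_{A0}·(e^(−k₁τ) − e^(−k₂τ)).
e^(−k₁τ) = e^(−0.421×7.40) = e^(−3.115) = 0.04436; e^(−k₂τ) = e^(−0.6704) = 0.5115.
C_R = 0.421×3.82/(0.0906−0.421) × (0.04436−0.5115) = (-4.867)×(-0.4671) = 2.274 kmol/m³.
C_A = C_{A0}e^(−k₁τ) = 0.1695 kmol/m³, so C_S = C_{A0}−C_A−C_R = 1.377 kmol/m³; C_R/C_S = 1.65.

1.65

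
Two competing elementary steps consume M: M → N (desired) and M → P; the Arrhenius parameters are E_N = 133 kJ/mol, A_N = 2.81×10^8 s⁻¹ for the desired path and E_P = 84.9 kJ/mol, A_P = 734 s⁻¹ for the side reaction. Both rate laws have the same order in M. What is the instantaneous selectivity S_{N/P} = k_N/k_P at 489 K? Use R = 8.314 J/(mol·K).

2.78

Since both paths have the same order in M, the concentration cancels and S_{N/P} = k_N/k_P = (A_N/A_P)·exp[(E_P−E_N)/(RT)].
(E_P−E_N)/(RT) = (84.9−133)×10³/(8.314×489) = -48100/4066 = -11.83.
k_N/k_P = (2.81×10^8/734)·exp(-11.83) = 3.828×10^5 × 7.275×10^-6 = 2.78.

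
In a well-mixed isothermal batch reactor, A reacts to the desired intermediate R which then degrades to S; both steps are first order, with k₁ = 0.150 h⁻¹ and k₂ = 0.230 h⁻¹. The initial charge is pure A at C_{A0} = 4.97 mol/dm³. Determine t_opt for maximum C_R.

Setting dC_R/dt = 0 gives t_opt = ln(k₂/k₁)/(k₂−k₁).
= ln(0.230/0.150)/(0.230−0.150) = ln(1.533)/0.08000 = 0.4274/0.08000 = 5.34 h.

5.34 h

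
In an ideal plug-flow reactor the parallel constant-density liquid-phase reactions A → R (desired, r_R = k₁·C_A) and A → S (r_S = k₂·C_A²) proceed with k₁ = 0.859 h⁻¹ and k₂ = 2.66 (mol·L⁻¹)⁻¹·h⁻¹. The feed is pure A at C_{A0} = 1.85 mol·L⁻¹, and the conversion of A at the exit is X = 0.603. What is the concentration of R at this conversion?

C_A = C_{A0}(1−X) = 0.7345 mol·L⁻¹.
Along a PFR/batch, dC_R/dC_A = −r_R/(r_R+r_S) = −k₁/(k₁+k₂·C_A).
Integrating from C_{A0} to C_A: C_R = (0.859/2.66)·ln[(0.859+2.66·1.85)/(0.859+2.66·0.734)] = 0.3229·ln(5.780/2.813) = 0.2326 mol·L⁻¹.

0.233 mol·L⁻¹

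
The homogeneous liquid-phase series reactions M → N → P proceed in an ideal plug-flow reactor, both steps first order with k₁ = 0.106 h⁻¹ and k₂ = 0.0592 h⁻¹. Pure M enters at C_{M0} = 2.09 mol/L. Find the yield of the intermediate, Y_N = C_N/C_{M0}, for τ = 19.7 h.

For first-order series with pure M initially, C_N(τ) = k₁C_{M0}/(k₂−k₁)·(e^(−k₁τ) − e^(−k₂τ)).
e^(−k₁τ) = e^(−0.106×19.7) = e^(−2.088) = 0.1239; e^(−k₂τ) = e^(−1.166) = 0.3115.
C_N = 0.106×2.09/(0.0592−0.106) × (0.1239−0.3115) = (-4.734)×(-0.1876) = 0.8882 mol/L.
Y_N = C_N/C_{M0} = 0.8882/2.09 = 0.425.

0.425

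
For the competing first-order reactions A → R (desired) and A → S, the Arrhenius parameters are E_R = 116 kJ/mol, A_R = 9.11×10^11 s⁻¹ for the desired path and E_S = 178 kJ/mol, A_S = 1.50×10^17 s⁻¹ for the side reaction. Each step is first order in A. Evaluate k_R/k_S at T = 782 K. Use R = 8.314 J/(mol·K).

With equal orders, S_{R/S} = k_R/k_S = (A_R/A_S)·exp[(E_S−E_R)/(RT)].
(E_S−E_R)/(RT) = (178−116)×10³/(8.314×782) = 62000/6502 = 9.536.
k_R/k_S = (9.11×10^11/1.50×10^17)·exp(9.536) = 6.073×10^-6 × 13852 = 0.0841.
Since E_R < E_S, lowering the temperature improves selectivity toward R.

0.0841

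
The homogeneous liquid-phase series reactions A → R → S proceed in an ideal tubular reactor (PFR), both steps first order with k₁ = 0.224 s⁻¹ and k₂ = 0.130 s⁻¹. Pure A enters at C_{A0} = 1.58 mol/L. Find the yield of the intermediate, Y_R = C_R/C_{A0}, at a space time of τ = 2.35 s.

The intermediate concentration in a first-order A→B→C sequence is C_R = k₁C_{A0}(e^(−k₁τ) − e^(−k₂τ))/(k₂−k₁).
e^(−k₁τ) = e^(−0.224×2.35) = e^(−0.5264) = 0.5907; e^(−k₂τ) = e^(−0.3055) = 0.7368.
C_R = 0.224×1.58/(0.130−0.224) × (0.5907−0.7368) = (-3.765)×(-0.1460) = 0.5498 mol/L.
Y_R = C_R/C_{A0} = 0.5498/1.58 = 0.348.

0.348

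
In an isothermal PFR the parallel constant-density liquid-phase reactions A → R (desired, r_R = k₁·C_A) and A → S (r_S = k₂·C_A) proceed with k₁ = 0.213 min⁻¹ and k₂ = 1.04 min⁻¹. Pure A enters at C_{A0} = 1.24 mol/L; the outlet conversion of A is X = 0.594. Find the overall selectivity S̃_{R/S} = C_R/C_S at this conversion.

C_A = C_{A0}(1−X) = 0.5034 mol/L.
Both paths are first order in A, so the instantaneous fraction to R is constant: dC_R/d(−C_A) = k₁/(k₁+k₂) = 0.1700.
C_R = 0.1700·(C_{A0}−C_A) = 0.1700×0.7366 = 0.125 mol/L.
C_S = (C_{A0}−C_A)−C_R = 0.6114 mol/L; S̃_{R/S} = 0.1252/0.6114 = 0.205.

0.205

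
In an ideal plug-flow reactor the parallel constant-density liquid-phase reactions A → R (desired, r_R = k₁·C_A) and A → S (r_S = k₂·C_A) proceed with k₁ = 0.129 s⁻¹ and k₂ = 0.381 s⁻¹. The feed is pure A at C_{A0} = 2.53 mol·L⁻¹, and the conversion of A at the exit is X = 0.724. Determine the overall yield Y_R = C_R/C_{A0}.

0.183

C_A = C_{A0}(1−X) = 0.6983 mol·L⁻¹.
Both paths are first order in A, so the instantaneous fraction to R is constant: dC_R/d(−C_A) = k₁/(k₁+k₂) = 0.2529.
C_R = 0.2529·(C_{A0}−C_A) = 0.2529×1.832 = 0.463 mol·L⁻¹.
Y_R = C_R/C_{A0} = 0.4633/2.53 = 0.183.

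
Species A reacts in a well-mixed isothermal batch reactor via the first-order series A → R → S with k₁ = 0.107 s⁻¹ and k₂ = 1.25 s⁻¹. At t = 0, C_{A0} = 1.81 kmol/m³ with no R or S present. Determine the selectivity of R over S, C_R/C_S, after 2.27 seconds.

Solving the coupled first-order balances gives C_R(t) = [k₁/(k₂−k₁)]·C_{A0}·(e^(−k₁t) − e^(−k₂t)).
e^(−k₁t) = e^(−0.107×2.27) = e^(−0.2429) = 0.7844; e^(−k₂t) = e^(−2.837) = 0.05857.
C_R = 0.107×1.81/(1.25−0.107) × (0.7844−0.05857) = 0.1694×0.7258 = 0.1230 kmol/m³.
C_A = C_{A0}e^(−k₁t) = 1.420 kmol/m³, so C_S = C_{A0}−C_A−C_R = 0.2673 kmol/m³; C_R/C_S = 0.460.

0.460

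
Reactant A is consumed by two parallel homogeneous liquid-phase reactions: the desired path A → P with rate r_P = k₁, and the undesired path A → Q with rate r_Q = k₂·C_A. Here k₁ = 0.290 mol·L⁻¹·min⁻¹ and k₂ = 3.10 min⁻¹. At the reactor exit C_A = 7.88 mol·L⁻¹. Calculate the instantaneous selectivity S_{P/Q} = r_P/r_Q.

0.0119

S_{P/Q} = r_P/r_Q = (k₁)/(k₂·C_A) = (k₁/k₂)·C_A⁻¹.
= (0.290) / (3.10×7.880) = 0.2900/24.43 = 0.0119.
The undesired path is higher order in A, so low C_A (CSTR or dilute feed) favours P.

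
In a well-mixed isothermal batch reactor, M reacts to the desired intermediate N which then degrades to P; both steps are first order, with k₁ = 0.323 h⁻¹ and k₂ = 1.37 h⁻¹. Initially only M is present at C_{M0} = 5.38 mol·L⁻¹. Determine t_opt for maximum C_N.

1.38 h

Setting dC_N/dt = 0 gives t_opt = ln(k₂/k₁)/(k₂−k₁).
= ln(1.37/0.323)/(1.37−0.323) = ln(4.241)/1.047 = 1.445/1.047 = 1.38 h.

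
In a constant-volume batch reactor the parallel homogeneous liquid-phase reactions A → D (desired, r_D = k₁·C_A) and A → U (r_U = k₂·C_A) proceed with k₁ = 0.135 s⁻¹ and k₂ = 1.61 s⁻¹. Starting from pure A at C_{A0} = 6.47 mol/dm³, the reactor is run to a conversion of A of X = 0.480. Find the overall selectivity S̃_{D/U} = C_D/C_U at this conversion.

C_A = C_{A0}(1−X) = 3.364 mol/dm³.
Both paths are first order in A, so the instantaneous fraction to D is constant: dC_D/d(−C_A) = k₁/(k₁+k₂) = 0.07736.
C_D = 0.07736·(C_{A0}−C_A) = 0.07736×3.106 = 0.240 mol/dm³.
C_U = (C_{A0}−C_A)−C_D = 2.865 mol/dm³; S̃_{D/U} = 0.2403/2.865 = 0.0839.

0.0839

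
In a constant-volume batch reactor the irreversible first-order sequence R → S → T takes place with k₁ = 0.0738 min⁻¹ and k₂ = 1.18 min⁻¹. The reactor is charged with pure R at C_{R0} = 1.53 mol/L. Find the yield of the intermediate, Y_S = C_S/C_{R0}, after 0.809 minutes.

0.0372

For first-order series with pure R initially, C_S(t) = k₁C_{R0}/(k₂−k₁)·(e^(−k₁t) − e^(−k₂t)).
e^(−k₁t) = e^(−0.0738×0.809) = e^(−0.05970) = 0.9420; e^(−k₂t) = e^(−0.9546) = 0.3850.
C_S = 0.0738×1.53/(1.18−0.0738) × (0.9420−0.3850) = 0.1021×0.5571 = 0.05686 mol/L.
Y_S = C_S/C_{R0} = 0.05686/1.53 = 0.0372.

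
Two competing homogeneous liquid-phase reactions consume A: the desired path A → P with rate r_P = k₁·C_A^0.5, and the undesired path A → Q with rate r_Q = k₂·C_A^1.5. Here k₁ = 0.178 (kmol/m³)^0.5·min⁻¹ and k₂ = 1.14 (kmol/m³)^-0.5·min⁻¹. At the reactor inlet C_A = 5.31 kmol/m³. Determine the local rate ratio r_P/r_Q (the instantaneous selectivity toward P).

0.0294

S_{P/Q} = r_P/r_Q = (k₁·C_A^0.5)/(k₂·C_A^1.5) = (k₁/k₂)·C_A⁻¹.
= (0.178×5.310^0.5) / (1.14×5.310^1.5) = 0.4102/13.95 = 0.0294.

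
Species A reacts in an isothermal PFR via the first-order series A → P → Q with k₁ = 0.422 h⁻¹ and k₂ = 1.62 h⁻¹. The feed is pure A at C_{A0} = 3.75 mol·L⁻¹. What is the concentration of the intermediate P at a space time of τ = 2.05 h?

0.508 mol·L⁻¹

For first-order series with pure A initially, C_P(τ) = k₁C_{A0}/(k₂−k₁)·(e^(−k₁τ) − e^(−k₂τ)).
e^(−k₁τ) = e^(−0.422×2.05) = e^(−0.8651) = 0.4210; e^(−k₂τ) = e^(−3.321) = 0.03612.
C_P = 0.422×3.75/(1.62−0.422) × (0.4210−0.03612) = 1.321×0.3849 = 0.5084 mol·L⁻¹.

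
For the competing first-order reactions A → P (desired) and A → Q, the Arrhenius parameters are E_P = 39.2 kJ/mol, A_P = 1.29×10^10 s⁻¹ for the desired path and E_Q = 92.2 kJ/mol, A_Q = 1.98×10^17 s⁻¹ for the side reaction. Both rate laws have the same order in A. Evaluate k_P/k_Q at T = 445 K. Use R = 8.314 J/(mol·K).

k_P/k_Q = (A_P/A_Q)·exp[−(E_P−E_Q)/(RT)] = (A_P/A_Q)·exp[(E_Q−E_P)/(RT)].
(E_Q−E_P)/(RT) = (92.2−39.2)×10³/(8.314×445) = 53000/3700 = 14.33.
k_P/k_Q = (1.29×10^10/1.98×10^17)·exp(14.33) = 6.515×10^-8 × 1.665×10^6 = 0.108.
Since E_P < E_Q, lowering the temperature improves selectivity toward P.

0.108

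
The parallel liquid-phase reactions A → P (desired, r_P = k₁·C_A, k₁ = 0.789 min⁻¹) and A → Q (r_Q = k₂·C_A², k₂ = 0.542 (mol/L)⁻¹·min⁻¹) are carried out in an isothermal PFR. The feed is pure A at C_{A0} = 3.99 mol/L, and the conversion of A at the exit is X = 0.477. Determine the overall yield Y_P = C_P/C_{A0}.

0.157

C_A = C_{A0}(1−X) = 2.087 mol/L.
Along a PFR/batch, dC_P/dC_A = −r_P/(r_P+r_Q) = −k₁/(k₁+k₂·C_A).
Integrating from C_{A0} to C_A: C_P = (0.789/0.542)·ln[(0.789+0.542·3.99)/(0.789+0.542·2.09)] = 1.456·ln(2.952/1.920) = 0.6260 mol/L.
Y_P = C_P/C_{A0} = 0.6260/3.99 = 0.157.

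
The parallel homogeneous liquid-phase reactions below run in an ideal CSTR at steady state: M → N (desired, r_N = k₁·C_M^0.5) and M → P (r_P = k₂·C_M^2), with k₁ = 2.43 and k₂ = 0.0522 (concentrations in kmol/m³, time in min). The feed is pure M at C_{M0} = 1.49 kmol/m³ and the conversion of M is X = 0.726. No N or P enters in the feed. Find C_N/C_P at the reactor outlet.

Exit C_M = C_{M0}(1−X) = 1.49×0.274 = 0.4083 kmol/m³.
In a CSTR the entire volume is at exit conditions, so r_N = 2.43×0.4083^0.5 = 1.553 and r_P = 0.0522×0.4083^2 = 0.008700.
Overall selectivity = C_N/C_P = r_Nτ/(r_Pτ) = r_N/r_P = 178.

178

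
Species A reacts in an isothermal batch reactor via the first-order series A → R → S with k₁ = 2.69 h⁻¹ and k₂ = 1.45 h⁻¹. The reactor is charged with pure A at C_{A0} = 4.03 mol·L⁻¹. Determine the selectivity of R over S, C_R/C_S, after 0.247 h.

4.68

For first-order series with pure A initially, C_R(t) = k₁C_{A0}/(k₂−k₁)·(e^(−k₁t) − e^(−k₂t)).
e^(−k₁t) = e^(−2.69×0.247) = e^(−0.6644) = 0.5146; e^(−k₂t) = e^(−0.3581) = 0.6990.
C_R = 2.69×4.03/(1.45−2.69) × (0.5146−0.6990) = (-8.742)×(-0.1844) = 1.612 mol·L⁻¹.
C_A = C_{A0}e^(−k₁t) = 2.074 mol·L⁻¹, so C_S = C_{A0}−C_A−C_R = 0.3442 mol·L⁻¹; C_R/C_S = 4.68.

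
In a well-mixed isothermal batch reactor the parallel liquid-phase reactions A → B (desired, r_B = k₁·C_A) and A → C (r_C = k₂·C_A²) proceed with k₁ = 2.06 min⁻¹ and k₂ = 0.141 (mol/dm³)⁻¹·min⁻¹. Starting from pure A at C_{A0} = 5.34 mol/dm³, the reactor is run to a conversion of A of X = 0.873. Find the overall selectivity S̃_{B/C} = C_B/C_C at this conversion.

5.03

C_A = C_{A0}(1−X) = 0.6782 mol/dm³.
Along a PFR/batch, dC_B/dC_A = −r_B/(r_B+r_C) = −k₁/(k₁+k₂·C_A).
Integrating from C_{A0} to C_A: C_B = (2.06/0.141)·ln[(2.06+0.141·5.34)/(2.06+0.141·0.678)] = 14.61·ln(2.813/2.156) = 3.888 mol/dm³.
C_C = (C_{A0}−C_A)−C_B = 0.7734 mol/dm³; S̃_{B/C} = 3.888/0.7734 = 5.03.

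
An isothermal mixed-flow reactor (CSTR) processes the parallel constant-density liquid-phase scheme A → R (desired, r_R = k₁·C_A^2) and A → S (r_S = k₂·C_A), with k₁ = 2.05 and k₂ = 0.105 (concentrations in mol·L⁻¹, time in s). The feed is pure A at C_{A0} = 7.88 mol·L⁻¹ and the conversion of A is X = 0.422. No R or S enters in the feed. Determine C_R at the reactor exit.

Exit C_A = C_{A0}(1−X) = 7.88×0.578 = 4.555 mol·L⁻¹.
Rates in a CSTR are evaluated at the outlet concentration: r_R = 2.05×4.555^2 = 42.53, r_S = 0.105×4.555 = 0.4782.
Fraction of consumed A going to R: r_R/(r_R+r_S) = 0.9889.
C_R = 0.9889·C_{A0}·X = 0.9889×7.88×0.422 = 3.29 mol·L⁻¹.

3.29 mol·L⁻¹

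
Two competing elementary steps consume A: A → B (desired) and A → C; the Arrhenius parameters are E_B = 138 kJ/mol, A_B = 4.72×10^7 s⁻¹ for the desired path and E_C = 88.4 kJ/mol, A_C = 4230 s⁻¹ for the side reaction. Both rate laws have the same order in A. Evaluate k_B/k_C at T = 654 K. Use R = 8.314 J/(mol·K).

1.22

Since both paths have the same order in A, the concentration cancels and S_{B/C} = k_B/k_C = (A_B/A_C)·exp[(E_C−E_B)/(RT)].
(E_C−E_B)/(RT) = (88.4−138)×10³/(8.314×654) = -49600/5437 = -9.122.
k_B/k_C = (4.72×10^7/4230)·exp(-9.122) = 11158 × 1.092×10^-4 = 1.22.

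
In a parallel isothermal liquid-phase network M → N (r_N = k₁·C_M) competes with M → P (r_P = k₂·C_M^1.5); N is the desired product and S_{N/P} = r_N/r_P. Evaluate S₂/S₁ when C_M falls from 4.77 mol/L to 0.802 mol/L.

2.44

S_{N/P} = (k₁/k₂)·C_M^-0.5, so S₂/S₁ = (C_{M,2}/C_{M,1})^-0.5.
= (0.802/4.77)^(-0.5) = (0.1681)^(-0.5) = 2.44.
Selectivity toward N rises as C_M falls — low-concentration operation is favoured.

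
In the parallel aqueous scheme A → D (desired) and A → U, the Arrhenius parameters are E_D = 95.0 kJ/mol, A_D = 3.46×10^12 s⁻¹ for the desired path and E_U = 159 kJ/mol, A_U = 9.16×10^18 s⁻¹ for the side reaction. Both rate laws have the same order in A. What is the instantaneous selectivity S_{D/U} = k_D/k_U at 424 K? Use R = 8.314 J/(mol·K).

k_D/k_U = (A_D/A_U)·exp[−(E_D−E_U)/(RT)] = (A_D/A_U)·exp[(E_U−E_D)/(RT)].
(E_U−E_D)/(RT) = (159−95.0)×10³/(8.314×424) = 64000/3525 = 18.16.
k_D/k_U = (3.46×10^12/9.16×10^18)·exp(18.16) = 3.777×10^-7 × 7.669×10^7 = 29.0.
Since E_D < E_U, lowering the temperature improves selectivity toward D.

29.0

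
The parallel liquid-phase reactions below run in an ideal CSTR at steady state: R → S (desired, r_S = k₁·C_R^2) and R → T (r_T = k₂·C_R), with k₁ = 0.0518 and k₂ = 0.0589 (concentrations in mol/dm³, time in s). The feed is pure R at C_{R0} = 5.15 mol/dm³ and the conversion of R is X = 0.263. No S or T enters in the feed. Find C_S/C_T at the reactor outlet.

Exit C_R = C_{R0}(1−X) = 5.15×0.737 = 3.796 mol/dm³.
A CSTR operates uniformly at the exit composition, giving r_S = 0.7462 and r_T = 0.2236 (each k·C_R^n at C_R = 3.796).
Overall selectivity = C_S/C_T = r_Sτ/(r_Tτ) = r_S/r_T = 3.34.

3.34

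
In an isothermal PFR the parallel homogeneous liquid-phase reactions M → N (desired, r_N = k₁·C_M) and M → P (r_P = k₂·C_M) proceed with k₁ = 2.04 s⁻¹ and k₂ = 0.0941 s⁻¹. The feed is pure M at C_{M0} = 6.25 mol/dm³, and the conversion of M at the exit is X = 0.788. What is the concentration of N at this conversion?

C_M = C_{M0}(1−X) = 1.325 mol/dm³.
Both paths are first order in M, so the instantaneous fraction to N is constant: dC_N/d(−C_M) = k₁/(k₁+k₂) = 0.9559.
C_N = 0.9559·(C_{M0}−C_M) = 0.9559×4.925 = 4.71 mol/dm³.

4.71 mol/dm³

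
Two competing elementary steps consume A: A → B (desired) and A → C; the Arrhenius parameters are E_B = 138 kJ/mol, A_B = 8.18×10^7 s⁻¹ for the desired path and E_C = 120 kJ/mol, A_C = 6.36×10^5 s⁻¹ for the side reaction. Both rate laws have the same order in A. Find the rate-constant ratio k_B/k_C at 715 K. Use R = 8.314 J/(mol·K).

6.23

With equal orders, S_{B/C} = k_B/k_C = (A_B/A_C)·exp[(E_C−E_B)/(RT)].
(E_C−E_B)/(RT) = (120−138)×10³/(8.314×715) = -18000/5945 = -3.028.
k_B/k_C = (8.18×10^7/6.36×10^5)·exp(-3.028) = 128.6 × 0.04841 = 6.23.
Since E_B > E_C, raising the temperature improves selectivity toward B.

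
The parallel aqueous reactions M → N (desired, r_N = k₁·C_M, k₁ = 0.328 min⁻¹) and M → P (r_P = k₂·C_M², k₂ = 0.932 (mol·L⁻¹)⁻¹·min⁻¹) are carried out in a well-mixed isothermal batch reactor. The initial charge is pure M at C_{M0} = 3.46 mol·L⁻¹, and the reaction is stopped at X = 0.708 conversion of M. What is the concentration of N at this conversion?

C_M = C_{M0}(1−X) = 1.010 mol·L⁻¹.
Along a PFR/batch, dC_N/dC_M = −r_N/(r_N+r_P) = −k₁/(k₁+k₂·C_M).
Integrating from C_{M0} to C_M: C_N = (0.328/0.932)·ln[(0.328+0.932·3.46)/(0.328+0.932·1.01)] = 0.3519·ln(3.553/1.270) = 0.3621 mol·L⁻¹.

0.362 mol·L⁻¹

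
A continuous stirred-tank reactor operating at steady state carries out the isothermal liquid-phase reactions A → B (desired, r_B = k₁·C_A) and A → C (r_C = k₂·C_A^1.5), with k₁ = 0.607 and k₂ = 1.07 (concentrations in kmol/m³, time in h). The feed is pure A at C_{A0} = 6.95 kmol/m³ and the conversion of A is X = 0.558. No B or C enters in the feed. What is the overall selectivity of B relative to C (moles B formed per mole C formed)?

0.324

Exit C_A = C_{A0}(1−X) = 6.95×0.442 = 3.072 kmol/m³.
Rates in a CSTR are evaluated at the outlet concentration: r_B = 0.607×3.072 = 1.865, r_C = 1.07×3.072^1.5 = 5.761.
Overall selectivity = C_B/C_C = r_Bτ/(r_Cτ) = r_B/r_C = 0.324.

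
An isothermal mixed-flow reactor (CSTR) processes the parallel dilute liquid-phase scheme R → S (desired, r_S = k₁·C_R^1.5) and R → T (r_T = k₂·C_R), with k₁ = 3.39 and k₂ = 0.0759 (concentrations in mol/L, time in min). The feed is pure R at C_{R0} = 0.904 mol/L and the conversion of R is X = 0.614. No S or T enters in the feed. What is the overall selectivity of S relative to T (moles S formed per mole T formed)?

Exit C_R = C_{R0}(1−X) = 0.904×0.386 = 0.3489 mol/L.
Rates in a CSTR are evaluated at the outlet concentration: r_S = 3.39×0.3489^1.5 = 0.6988, r_T = 0.0759×0.3489 = 0.02648.
Overall selectivity = C_S/C_T = r_Sτ/(r_Tτ) = r_S/r_T = 26.4.

26.4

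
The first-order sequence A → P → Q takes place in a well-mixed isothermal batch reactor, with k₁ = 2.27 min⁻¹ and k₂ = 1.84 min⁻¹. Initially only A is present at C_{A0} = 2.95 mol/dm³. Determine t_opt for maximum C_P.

Setting dC_P/dt = 0 gives t_opt = ln(k₂/k₁)/(k₂−k₁).
= ln(1.84/2.27)/(1.84−2.27) = ln(0.8106)/-0.4300 = -0.2100/-0.4300 = 0.488 min.

0.488 min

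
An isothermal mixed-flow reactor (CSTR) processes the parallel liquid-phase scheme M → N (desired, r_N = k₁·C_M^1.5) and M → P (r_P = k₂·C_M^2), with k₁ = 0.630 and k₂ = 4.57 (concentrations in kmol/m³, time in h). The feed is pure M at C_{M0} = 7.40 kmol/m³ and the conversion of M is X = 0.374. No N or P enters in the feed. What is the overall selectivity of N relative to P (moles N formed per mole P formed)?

0.0641

Exit C_M = C_{M0}(1−X) = 7.40×0.626 = 4.632 kmol/m³.
In a CSTR the entire volume is at exit conditions, so r_N = 0.630×4.632^1.5 = 6.281 and r_P = 4.57×4.632^2 = 98.07.
Overall selectivity = C_N/C_P = r_Nτ/(r_Pτ) = r_N/r_P = 0.0641.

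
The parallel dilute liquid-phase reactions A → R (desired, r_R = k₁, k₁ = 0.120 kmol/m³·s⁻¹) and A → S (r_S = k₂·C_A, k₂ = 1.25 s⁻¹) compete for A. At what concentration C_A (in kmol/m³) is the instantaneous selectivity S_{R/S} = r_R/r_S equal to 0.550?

0.175 kmol/m³

S_{R/S} = (k₁/k₂)·C_A⁻¹ ⇒ C_A = (S·k₂/k₁)^(-1).
= (0.550×1.25/0.120)^(-1) = (5.729)^(-1) = 0.175 kmol/m³.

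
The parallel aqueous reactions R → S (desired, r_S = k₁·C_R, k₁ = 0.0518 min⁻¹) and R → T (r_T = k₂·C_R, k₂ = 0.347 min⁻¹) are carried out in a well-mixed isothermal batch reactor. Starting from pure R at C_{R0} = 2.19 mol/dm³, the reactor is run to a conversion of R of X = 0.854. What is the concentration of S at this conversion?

0.243 mol/dm³

C_R = C_{R0}(1−X) = 0.3197 mol/dm³.
Both paths are first order in R, so the instantaneous fraction to S is constant: dC_S/d(−C_R) = k₁/(k₁+k₂) = 0.1299.
C_S = 0.1299·(C_{R0}−C_R) = 0.1299×1.870 = 0.243 mol/dm³.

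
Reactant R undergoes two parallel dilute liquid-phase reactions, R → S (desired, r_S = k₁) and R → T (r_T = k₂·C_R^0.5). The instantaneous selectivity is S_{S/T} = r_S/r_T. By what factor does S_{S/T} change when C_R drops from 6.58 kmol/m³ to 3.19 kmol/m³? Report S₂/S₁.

1.44

S_{S/T} = (k₁/k₂)·C_R^-0.5, so S₂/S₁ = (C_{R,2}/C_{R,1})^-0.5.
= (3.19/6.58)^(-0.5) = (0.4848)^(-0.5) = 1.44.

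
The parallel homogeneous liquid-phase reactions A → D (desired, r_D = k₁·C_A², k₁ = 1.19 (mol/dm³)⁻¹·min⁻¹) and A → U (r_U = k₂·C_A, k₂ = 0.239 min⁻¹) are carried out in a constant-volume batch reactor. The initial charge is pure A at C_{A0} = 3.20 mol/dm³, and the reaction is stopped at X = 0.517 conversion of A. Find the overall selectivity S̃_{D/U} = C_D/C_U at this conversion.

C_A = C_{A0}(1−X) = 1.546 mol/dm³.
Along a PFR/batch, dC_U/dC_A = −r_U/(r_D+r_U) = −k₂/(k₂+k₁·C_A).
Integrating from C_{A0} to C_A: C_U = (0.239/1.19)·ln[(0.239+1.19·3.20)/(0.239+1.19·1.55)] = 0.2008·ln(4.047/2.078) = 0.1338 mol/dm³.
Then C_D = (C_{A0}−C_A) − C_U = 1.654 − 0.1338 = 1.521 mol/dm³.
S̃_{D/U} = C_D/C_U = 1.521/0.1338 = 11.4.

11.4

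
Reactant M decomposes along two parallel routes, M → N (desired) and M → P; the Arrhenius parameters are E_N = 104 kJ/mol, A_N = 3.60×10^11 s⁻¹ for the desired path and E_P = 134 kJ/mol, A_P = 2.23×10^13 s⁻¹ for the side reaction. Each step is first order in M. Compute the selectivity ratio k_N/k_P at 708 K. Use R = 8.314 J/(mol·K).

Since both paths have the same order in M, the concentration cancels and S_{N/P} = k_N/k_P = (A_N/A_P)·exp[(E_P−E_N)/(RT)].
(E_P−E_N)/(RT) = (134−104)×10³/(8.314×708) = 30000/5886 = 5.097.
k_N/k_P = (3.60×10^11/2.23×10^13)·exp(5.097) = 0.01614 × 163.5 = 2.64.
Since E_N < E_P, lowering the temperature improves selectivity toward N.

2.64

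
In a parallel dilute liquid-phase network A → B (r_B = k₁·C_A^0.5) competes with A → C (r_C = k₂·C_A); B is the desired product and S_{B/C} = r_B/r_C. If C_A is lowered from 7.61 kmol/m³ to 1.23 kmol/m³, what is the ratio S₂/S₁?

S_{B/C} = (k₁/k₂)·C_A^-0.5, so S₂/S₁ = (C_{A,2}/C_{A,1})^-0.5.
= (1.23/7.61)^(-0.5) = (0.1616)^(-0.5) = 2.49.

2.49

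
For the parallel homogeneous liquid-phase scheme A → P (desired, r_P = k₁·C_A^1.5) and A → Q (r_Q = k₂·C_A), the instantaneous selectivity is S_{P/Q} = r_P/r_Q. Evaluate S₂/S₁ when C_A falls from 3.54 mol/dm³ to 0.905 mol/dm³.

0.506

S_{P/Q} = (k₁/k₂)·C_A^0.5, so S₂/S₁ = (C_{A,2}/C_{A,1})^0.5.
= (0.905/3.54)^0.5 = (0.2556)^0.5 = 0.506.
Selectivity toward P falls as C_A falls — high-concentration operation is favoured.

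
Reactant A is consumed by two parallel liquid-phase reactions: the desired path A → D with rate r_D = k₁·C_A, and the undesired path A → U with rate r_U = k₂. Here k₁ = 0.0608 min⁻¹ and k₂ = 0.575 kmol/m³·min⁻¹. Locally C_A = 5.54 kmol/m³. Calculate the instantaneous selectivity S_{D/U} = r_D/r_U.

S_{D/U} = r_D/r_U = (k₁·C_A)/(k₂) = (k₁/k₂)·C_A.
= (0.0608×5.540) / (0.575) = 0.3368/0.5750 = 0.586.

0.586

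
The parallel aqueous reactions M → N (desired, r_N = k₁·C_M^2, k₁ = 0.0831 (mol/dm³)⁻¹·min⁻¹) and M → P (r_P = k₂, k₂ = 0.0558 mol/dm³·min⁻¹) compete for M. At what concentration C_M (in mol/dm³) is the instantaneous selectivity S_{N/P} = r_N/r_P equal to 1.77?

S_{N/P} = (k₁/k₂)·C_M^2 ⇒ C_M = (S·k₂/k₁)^(0.5).
= (1.77×0.0558/0.0831)^(0.5) = (1.189)^(0.5) = 1.09 mol/dm³.

1.09 mol/dm³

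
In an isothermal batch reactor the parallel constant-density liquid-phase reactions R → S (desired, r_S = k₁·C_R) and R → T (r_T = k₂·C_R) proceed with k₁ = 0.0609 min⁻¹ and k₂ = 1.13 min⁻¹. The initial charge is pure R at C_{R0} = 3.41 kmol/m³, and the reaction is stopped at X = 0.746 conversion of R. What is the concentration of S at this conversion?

0.130 kmol/m³

C_R = C_{R0}(1−X) = 0.8661 kmol/m³.
Both paths are first order in R, so the instantaneous fraction to S is constant: dC_S/d(−C_R) = k₁/(k₁+k₂) = 0.05114.
C_S = 0.05114·(C_{R0}−C_R) = 0.05114×2.544 = 0.130 kmol/m³.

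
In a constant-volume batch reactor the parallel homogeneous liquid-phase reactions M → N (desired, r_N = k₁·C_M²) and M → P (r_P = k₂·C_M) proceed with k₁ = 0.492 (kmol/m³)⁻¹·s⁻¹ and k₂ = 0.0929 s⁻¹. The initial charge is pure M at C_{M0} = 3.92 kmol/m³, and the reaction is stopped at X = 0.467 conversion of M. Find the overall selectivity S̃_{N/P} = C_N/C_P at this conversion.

15.4

C_M = C_{M0}(1−X) = 2.089 kmol/m³.
Along a PFR/batch, dC_P/dC_M = −r_P/(r_N+r_P) = −k₂/(k₂+k₁·C_M).
Integrating from C_{M0} to C_M: C_P = (0.0929/0.492)·ln[(0.0929+0.492·3.92)/(0.0929+0.492·2.09)] = 0.1888·ln(2.022/1.121) = 0.1114 kmol/m³.
Then C_N = (C_{M0}−C_M) − C_P = 1.831 − 0.1114 = 1.719 kmol/m³.
S̃_{N/P} = C_N/C_P = 1.719/0.1114 = 15.4.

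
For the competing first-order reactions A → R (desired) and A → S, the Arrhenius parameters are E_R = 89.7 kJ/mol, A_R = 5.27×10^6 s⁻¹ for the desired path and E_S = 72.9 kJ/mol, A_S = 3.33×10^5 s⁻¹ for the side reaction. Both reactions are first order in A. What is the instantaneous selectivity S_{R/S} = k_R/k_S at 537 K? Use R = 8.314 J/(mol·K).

0.367

Since both paths have the same order in A, the concentration cancels and S_{R/S} = k_R/k_S = (A_R/A_S)·exp[(E_S−E_R)/(RT)].
(E_S−E_R)/(RT) = (72.9−89.7)×10³/(8.314×537) = -16800/4465 = -3.763.
k_R/k_S = (5.27×10^6/3.33×10^5)·exp(-3.763) = 15.83 × 0.02322 = 0.367.
Since E_R > E_S, raising the temperature improves selectivity toward R.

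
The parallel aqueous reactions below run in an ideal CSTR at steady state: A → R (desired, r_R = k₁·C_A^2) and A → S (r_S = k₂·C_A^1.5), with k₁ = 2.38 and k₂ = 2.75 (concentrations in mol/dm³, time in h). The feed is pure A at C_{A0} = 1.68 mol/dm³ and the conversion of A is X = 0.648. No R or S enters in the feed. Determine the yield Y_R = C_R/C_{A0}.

0.259

Exit C_A = C_{A0}(1−X) = 1.68×0.352 = 0.5914 mol/dm³.
A CSTR operates uniformly at the exit composition, giving r_R = 0.8323 and r_S = 1.251 (each k·C_A^n at C_A = 0.5914).
Fraction of consumed A going to R: r_R/(r_R+r_S) = 0.3996.
C_R = 0.3996·C_{A0}·X = 0.3996×1.68×0.648 = 0.435 mol/dm³; Y_R = C_R/C_{A0} = 0.259.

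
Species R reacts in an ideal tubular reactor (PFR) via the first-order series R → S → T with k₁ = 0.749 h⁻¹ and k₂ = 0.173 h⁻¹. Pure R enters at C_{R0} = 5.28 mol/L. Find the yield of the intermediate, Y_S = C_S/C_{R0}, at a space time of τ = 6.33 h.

Solving the coupled first-order balances gives C_S(τ) = [k₁/(k₂−k₁)]·C_{R0}·(e^(−k₁τ) − e^(−k₂τ)).
e^(−k₁τ) = e^(−0.749×6.33) = e^(−4.741) = 0.008728; e^(−k₂τ) = e^(−1.095) = 0.3345.
C_S = 0.749×5.28/(0.173−0.749) × (0.008728−0.3345) = (-6.866)×(-0.3258) = 2.237 mol/L.
Y_S = C_S/C_{R0} = 2.237/5.28 = 0.424.

0.424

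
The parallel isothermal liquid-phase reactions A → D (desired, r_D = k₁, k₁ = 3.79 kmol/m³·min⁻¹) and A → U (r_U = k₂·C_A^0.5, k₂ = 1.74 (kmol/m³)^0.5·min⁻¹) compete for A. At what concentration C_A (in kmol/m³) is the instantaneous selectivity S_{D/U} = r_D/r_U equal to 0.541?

16.2 kmol/m³

S_{D/U} = (k₁/k₂)·C_A^-0.5 ⇒ C_A = (S·k₂/k₁)^(-2).
= (0.541×1.74/3.79)^(-2) = (0.2484)^(-2) = 16.2 kmol/m³.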